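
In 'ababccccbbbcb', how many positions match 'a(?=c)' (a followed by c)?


Lookahead 'a(?=c)' matches 'a' only when followed by 'c'.
String: 'ababccccbbbcb'
Checking each position where char is 'a':
  pos 0: 'a' -> no (next='b')
  pos 2: 'a' -> no (next='b')
Matching positions: []
Count: 0

0


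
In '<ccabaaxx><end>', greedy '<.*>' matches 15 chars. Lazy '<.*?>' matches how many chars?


Greedy '<.*>' tries to match as MUCH as possible.
Lazy '<.*?>' tries to match as LITTLE as possible.

String: '<ccabaaxx><end>'
Greedy '<.*>' starts at first '<' and extends to the LAST '>': '<ccabaaxx><end>' (15 chars)
Lazy '<.*?>' starts at first '<' and stops at the FIRST '>': '<ccabaaxx>' (10 chars)

10


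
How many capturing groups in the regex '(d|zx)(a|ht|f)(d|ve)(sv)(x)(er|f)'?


To count capturing groups, count each '(' that starts a group.
Pattern: '(d|zx)(a|ht|f)(d|ve)(sv)(x)(er|f)'
Walking through the pattern:
  Position 0: '(' -> group #1
  Position 6: '(' -> group #2
  Position 14: '(' -> group #3
  Position 20: '(' -> group #4
  Position 24: '(' -> group #5
  Position 27: '(' -> group #6
Total capturing groups: 6

6


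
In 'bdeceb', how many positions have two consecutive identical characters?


Looking for consecutive identical characters in 'bdeceb':
  pos 0-1: 'b' vs 'd' -> different
  pos 1-2: 'd' vs 'e' -> different
  pos 2-3: 'e' vs 'c' -> different
  pos 3-4: 'c' vs 'e' -> different
  pos 4-5: 'e' vs 'b' -> different
Consecutive identical pairs: []
Count: 0

0


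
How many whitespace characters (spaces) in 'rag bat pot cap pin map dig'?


\s matches whitespace characters (spaces, tabs, etc.).
Text: 'rag bat pot cap pin map dig'
This text has 7 words separated by spaces.
Number of spaces = number of words - 1 = 7 - 1 = 6

6


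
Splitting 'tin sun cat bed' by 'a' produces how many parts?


Splitting by 'a' breaks the string at each occurrence of the separator.
Text: 'tin sun cat bed'
Parts after split:
  Part 1: 'tin sun c'
  Part 2: 't bed'
Total parts: 2

2


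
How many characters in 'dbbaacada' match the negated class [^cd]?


Negated class [^cd] matches any char NOT in {c, d}
Scanning 'dbbaacada':
  pos 0: 'd' -> no (excluded)
  pos 1: 'b' -> MATCH
  pos 2: 'b' -> MATCH
  pos 3: 'a' -> MATCH
  pos 4: 'a' -> MATCH
  pos 5: 'c' -> no (excluded)
  pos 6: 'a' -> MATCH
  pos 7: 'd' -> no (excluded)
  pos 8: 'a' -> MATCH
Total matches: 6

6


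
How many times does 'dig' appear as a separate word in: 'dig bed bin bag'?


Scanning each word for exact match 'dig':
  Word 1: 'dig' -> MATCH
  Word 2: 'bed' -> no
  Word 3: 'bin' -> no
  Word 4: 'bag' -> no
Total matches: 1

1


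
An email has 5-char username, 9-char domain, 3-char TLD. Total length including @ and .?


An email address has format: username@domain.tld
Username length: 5
'@' character: 1
Domain length: 9
'.' character: 1
TLD length: 3
Total = 5 + 1 + 9 + 1 + 3 = 19

19


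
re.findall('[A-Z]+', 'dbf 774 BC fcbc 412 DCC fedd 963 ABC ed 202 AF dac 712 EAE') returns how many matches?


Pattern '[A-Z]+' finds one or more uppercase letters.
Text: 'dbf 774 BC fcbc 412 DCC fedd 963 ABC ed 202 AF dac 712 EAE'
Scanning for matches:
  Match 1: 'BC'
  Match 2: 'DCC'
  Match 3: 'ABC'
  Match 4: 'AF'
  Match 5: 'EAE'
Total matches: 5

5


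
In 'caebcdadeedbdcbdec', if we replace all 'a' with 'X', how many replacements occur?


re.sub('a', 'X', text) replaces every occurrence of 'a' with 'X'.
Text: 'caebcdadeedbdcbdec'
Scanning for 'a':
  pos 1: 'a' -> replacement #1
  pos 6: 'a' -> replacement #2
Total replacements: 2

2


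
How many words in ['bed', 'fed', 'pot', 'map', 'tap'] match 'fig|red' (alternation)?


Alternation 'fig|red' matches either 'fig' or 'red'.
Checking each word:
  'bed' -> no
  'fed' -> no
  'pot' -> no
  'map' -> no
  'tap' -> no
Matches: []
Count: 0

0


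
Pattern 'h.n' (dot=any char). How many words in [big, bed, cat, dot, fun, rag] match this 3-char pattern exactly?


Pattern 'h.n' means: starts with 'h', any single char, ends with 'n'.
Checking each word (must be exactly 3 chars):
  'big' (len=3): no
  'bed' (len=3): no
  'cat' (len=3): no
  'dot' (len=3): no
  'fun' (len=3): no
  'rag' (len=3): no
Matching words: []
Total: 0

0


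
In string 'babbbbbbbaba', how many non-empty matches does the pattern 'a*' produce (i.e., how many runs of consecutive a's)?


Pattern 'a*' matches zero or more a's. We want non-empty runs of consecutive a's.
String: 'babbbbbbbaba'
Walking through the string to find runs of a's:
  Run 1: positions 1-1 -> 'a'
  Run 2: positions 9-9 -> 'a'
  Run 3: positions 11-11 -> 'a'
Non-empty runs found: ['a', 'a', 'a']
Count: 3

3


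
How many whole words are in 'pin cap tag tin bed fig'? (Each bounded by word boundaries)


Word boundaries (\b) mark the start/end of each word.
Text: 'pin cap tag tin bed fig'
Splitting by whitespace:
  Word 1: 'pin'
  Word 2: 'cap'
  Word 3: 'tag'
  Word 4: 'tin'
  Word 5: 'bed'
  Word 6: 'fig'
Total whole words: 6

6


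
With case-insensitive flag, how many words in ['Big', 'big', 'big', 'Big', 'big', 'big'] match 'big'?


Case-insensitive matching: compare each word's lowercase form to 'big'.
  'Big' -> lower='big' -> MATCH
  'big' -> lower='big' -> MATCH
  'big' -> lower='big' -> MATCH
  'Big' -> lower='big' -> MATCH
  'big' -> lower='big' -> MATCH
  'big' -> lower='big' -> MATCH
Matches: ['Big', 'big', 'big', 'Big', 'big', 'big']
Count: 6

6


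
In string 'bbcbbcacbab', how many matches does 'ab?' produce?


Pattern 'ab?' matches 'a' optionally followed by 'b'.
String: 'bbcbbcacbab'
Scanning left to right for 'a' then checking next char:
  Match 1: 'a' (a not followed by b)
  Match 2: 'ab' (a followed by b)
Total matches: 2

2


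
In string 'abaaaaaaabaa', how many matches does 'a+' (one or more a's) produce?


Pattern 'a+' matches one or more consecutive a's.
String: 'abaaaaaaabaa'
Scanning for runs of a:
  Match 1: 'a' (length 1)
  Match 2: 'aaaaaaa' (length 7)
  Match 3: 'aa' (length 2)
Total matches: 3

3


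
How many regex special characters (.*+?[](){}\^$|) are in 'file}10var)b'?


Regex special characters are: . * + ? [ ] ( ) { } \ ^ $ |
Scanning 'file}10var)b':
  pos 4: '}' -> SPECIAL
  pos 10: ')' -> SPECIAL
Special chars found: ['}', ')']
Total: 2

2


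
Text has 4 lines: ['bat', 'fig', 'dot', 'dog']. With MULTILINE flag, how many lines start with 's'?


With MULTILINE flag, ^ matches the start of each line.
Lines: ['bat', 'fig', 'dot', 'dog']
Checking which lines start with 's':
  Line 1: 'bat' -> no
  Line 2: 'fig' -> no
  Line 3: 'dot' -> no
  Line 4: 'dog' -> no
Matching lines: []
Count: 0

0


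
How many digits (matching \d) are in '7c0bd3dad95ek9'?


\d matches any digit 0-9.
Scanning '7c0bd3dad95ek9':
  pos 0: '7' -> DIGIT
  pos 2: '0' -> DIGIT
  pos 5: '3' -> DIGIT
  pos 9: '9' -> DIGIT
  pos 10: '5' -> DIGIT
  pos 13: '9' -> DIGIT
Digits found: ['7', '0', '3', '9', '5', '9']
Total: 6

6


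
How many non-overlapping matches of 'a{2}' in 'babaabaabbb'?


Pattern 'a{2}' matches exactly 2 consecutive a's (greedy, non-overlapping).
String: 'babaabaabbb'
Scanning for runs of a's:
  Run at pos 1: 'a' (length 1) -> 0 match(es)
  Run at pos 3: 'aa' (length 2) -> 1 match(es)
  Run at pos 6: 'aa' (length 2) -> 1 match(es)
Matches found: ['aa', 'aa']
Total: 2

2


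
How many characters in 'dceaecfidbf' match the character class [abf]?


Character class [abf] matches any of: {a, b, f}
Scanning string 'dceaecfidbf' character by character:
  pos 0: 'd' -> no
  pos 1: 'c' -> no
  pos 2: 'e' -> no
  pos 3: 'a' -> MATCH
  pos 4: 'e' -> no
  pos 5: 'c' -> no
  pos 6: 'f' -> MATCH
  pos 7: 'i' -> no
  pos 8: 'd' -> no
  pos 9: 'b' -> MATCH
  pos 10: 'f' -> MATCH
Total matches: 4

4


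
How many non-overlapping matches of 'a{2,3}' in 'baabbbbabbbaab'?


Pattern 'a{2,3}' matches between 2 and 3 consecutive a's (greedy).
String: 'baabbbbabbbaab'
Finding runs of a's and applying greedy matching:
  Run at pos 1: 'aa' (length 2)
  Run at pos 7: 'a' (length 1)
  Run at pos 11: 'aa' (length 2)
Matches: ['aa', 'aa']
Count: 2

2


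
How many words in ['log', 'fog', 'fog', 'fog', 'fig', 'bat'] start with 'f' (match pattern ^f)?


Pattern ^f anchors to start of word. Check which words begin with 'f':
  'log' -> no
  'fog' -> MATCH (starts with 'f')
  'fog' -> MATCH (starts with 'f')
  'fog' -> MATCH (starts with 'f')
  'fig' -> MATCH (starts with 'f')
  'bat' -> no
Matching words: ['fog', 'fog', 'fog', 'fig']
Count: 4

4


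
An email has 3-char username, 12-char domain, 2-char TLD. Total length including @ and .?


An email address has format: username@domain.tld
Username length: 3
'@' character: 1
Domain length: 12
'.' character: 1
TLD length: 2
Total = 3 + 1 + 12 + 1 + 2 = 19

19


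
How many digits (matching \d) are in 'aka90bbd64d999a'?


\d matches any digit 0-9.
Scanning 'aka90bbd64d999a':
  pos 3: '9' -> DIGIT
  pos 4: '0' -> DIGIT
  pos 8: '6' -> DIGIT
  pos 9: '4' -> DIGIT
  pos 11: '9' -> DIGIT
  pos 12: '9' -> DIGIT
  pos 13: '9' -> DIGIT
Digits found: ['9', '0', '6', '4', '9', '9', '9']
Total: 7

7


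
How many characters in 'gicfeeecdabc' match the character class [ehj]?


Character class [ehj] matches any of: {e, h, j}
Scanning string 'gicfeeecdabc' character by character:
  pos 0: 'g' -> no
  pos 1: 'i' -> no
  pos 2: 'c' -> no
  pos 3: 'f' -> no
  pos 4: 'e' -> MATCH
  pos 5: 'e' -> MATCH
  pos 6: 'e' -> MATCH
  pos 7: 'c' -> no
  pos 8: 'd' -> no
  pos 9: 'a' -> no
  pos 10: 'b' -> no
  pos 11: 'c' -> no
Total matches: 3

3


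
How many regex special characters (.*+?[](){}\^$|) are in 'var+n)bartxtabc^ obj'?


Regex special characters are: . * + ? [ ] ( ) { } \ ^ $ |
Scanning 'var+n)bartxtabc^ obj':
  pos 3: '+' -> SPECIAL
  pos 5: ')' -> SPECIAL
  pos 15: '^' -> SPECIAL
Special chars found: ['+', ')', '^']
Total: 3

3


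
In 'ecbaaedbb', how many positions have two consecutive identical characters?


Looking for consecutive identical characters in 'ecbaaedbb':
  pos 0-1: 'e' vs 'c' -> different
  pos 1-2: 'c' vs 'b' -> different
  pos 2-3: 'b' vs 'a' -> different
  pos 3-4: 'a' vs 'a' -> MATCH ('aa')
  pos 4-5: 'a' vs 'e' -> different
  pos 5-6: 'e' vs 'd' -> different
  pos 6-7: 'd' vs 'b' -> different
  pos 7-8: 'b' vs 'b' -> MATCH ('bb')
Consecutive identical pairs: ['aa', 'bb']
Count: 2

2


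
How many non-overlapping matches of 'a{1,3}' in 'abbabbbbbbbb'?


Pattern 'a{1,3}' matches between 1 and 3 consecutive a's (greedy).
String: 'abbabbbbbbbb'
Finding runs of a's and applying greedy matching:
  Run at pos 0: 'a' (length 1)
  Run at pos 3: 'a' (length 1)
Matches: ['a', 'a']
Count: 2

2


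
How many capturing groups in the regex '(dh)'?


To count capturing groups, count each '(' that starts a group.
Pattern: '(dh)'
Walking through the pattern:
  Position 0: '(' -> group #1
Total capturing groups: 1

1


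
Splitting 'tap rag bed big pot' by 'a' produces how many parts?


Splitting by 'a' breaks the string at each occurrence of the separator.
Text: 'tap rag bed big pot'
Parts after split:
  Part 1: 't'
  Part 2: 'p r'
  Part 3: 'g bed big pot'
Total parts: 3

3


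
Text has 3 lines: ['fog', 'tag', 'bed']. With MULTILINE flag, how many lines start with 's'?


With MULTILINE flag, ^ matches the start of each line.
Lines: ['fog', 'tag', 'bed']
Checking which lines start with 's':
  Line 1: 'fog' -> no
  Line 2: 'tag' -> no
  Line 3: 'bed' -> no
Matching lines: []
Count: 0

0


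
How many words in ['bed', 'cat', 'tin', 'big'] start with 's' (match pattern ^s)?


Pattern ^s anchors to start of word. Check which words begin with 's':
  'bed' -> no
  'cat' -> no
  'tin' -> no
  'big' -> no
Matching words: []
Count: 0

0


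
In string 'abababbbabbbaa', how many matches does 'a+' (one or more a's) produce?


Pattern 'a+' matches one or more consecutive a's.
String: 'abababbbabbbaa'
Scanning for runs of a:
  Match 1: 'a' (length 1)
  Match 2: 'a' (length 1)
  Match 3: 'a' (length 1)
  Match 4: 'a' (length 1)
  Match 5: 'aa' (length 2)
Total matches: 5

5


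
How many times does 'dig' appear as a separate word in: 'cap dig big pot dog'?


Scanning each word for exact match 'dig':
  Word 1: 'cap' -> no
  Word 2: 'dig' -> MATCH
  Word 3: 'big' -> no
  Word 4: 'pot' -> no
  Word 5: 'dog' -> no
Total matches: 1

1


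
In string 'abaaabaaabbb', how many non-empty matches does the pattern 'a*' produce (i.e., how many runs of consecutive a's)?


Pattern 'a*' matches zero or more a's. We want non-empty runs of consecutive a's.
String: 'abaaabaaabbb'
Walking through the string to find runs of a's:
  Run 1: positions 0-0 -> 'a'
  Run 2: positions 2-4 -> 'aaa'
  Run 3: positions 6-8 -> 'aaa'
Non-empty runs found: ['a', 'aaa', 'aaa']
Count: 3

3


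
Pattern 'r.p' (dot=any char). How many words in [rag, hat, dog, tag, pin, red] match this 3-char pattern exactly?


Pattern 'r.p' means: starts with 'r', any single char, ends with 'p'.
Checking each word (must be exactly 3 chars):
  'rag' (len=3): no
  'hat' (len=3): no
  'dog' (len=3): no
  'tag' (len=3): no
  'pin' (len=3): no
  'red' (len=3): no
Matching words: []
Total: 0

0


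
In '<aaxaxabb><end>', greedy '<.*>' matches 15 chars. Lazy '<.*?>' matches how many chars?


Greedy '<.*>' tries to match as MUCH as possible.
Lazy '<.*?>' tries to match as LITTLE as possible.

String: '<aaxaxabb><end>'
Greedy '<.*>' starts at first '<' and extends to the LAST '>': '<aaxaxabb><end>' (15 chars)
Lazy '<.*?>' starts at first '<' and stops at the FIRST '>': '<aaxaxabb>' (10 chars)

10


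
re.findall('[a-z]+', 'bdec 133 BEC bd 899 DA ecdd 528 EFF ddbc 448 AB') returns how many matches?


Pattern '[a-z]+' finds one or more lowercase letters.
Text: 'bdec 133 BEC bd 899 DA ecdd 528 EFF ddbc 448 AB'
Scanning for matches:
  Match 1: 'bdec'
  Match 2: 'bd'
  Match 3: 'ecdd'
  Match 4: 'ddbc'
Total matches: 4

4


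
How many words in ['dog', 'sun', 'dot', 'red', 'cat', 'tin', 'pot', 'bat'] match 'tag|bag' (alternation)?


Alternation 'tag|bag' matches either 'tag' or 'bag'.
Checking each word:
  'dog' -> no
  'sun' -> no
  'dot' -> no
  'red' -> no
  'cat' -> no
  'tin' -> no
  'pot' -> no
  'bat' -> no
Matches: []
Count: 0

0


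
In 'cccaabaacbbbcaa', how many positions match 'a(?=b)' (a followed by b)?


Lookahead 'a(?=b)' matches 'a' only when followed by 'b'.
String: 'cccaabaacbbbcaa'
Checking each position where char is 'a':
  pos 3: 'a' -> no (next='a')
  pos 4: 'a' -> MATCH (next='b')
  pos 6: 'a' -> no (next='a')
  pos 7: 'a' -> no (next='c')
  pos 13: 'a' -> no (next='a')
Matching positions: [4]
Count: 1

1


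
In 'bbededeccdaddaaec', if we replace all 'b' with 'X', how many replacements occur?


re.sub('b', 'X', text) replaces every occurrence of 'b' with 'X'.
Text: 'bbededeccdaddaaec'
Scanning for 'b':
  pos 0: 'b' -> replacement #1
  pos 1: 'b' -> replacement #2
Total replacements: 2

2


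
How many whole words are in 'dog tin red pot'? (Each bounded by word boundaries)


Word boundaries (\b) mark the start/end of each word.
Text: 'dog tin red pot'
Splitting by whitespace:
  Word 1: 'dog'
  Word 2: 'tin'
  Word 3: 'red'
  Word 4: 'pot'
Total whole words: 4

4


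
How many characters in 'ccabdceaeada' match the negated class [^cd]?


Negated class [^cd] matches any char NOT in {c, d}
Scanning 'ccabdceaeada':
  pos 0: 'c' -> no (excluded)
  pos 1: 'c' -> no (excluded)
  pos 2: 'a' -> MATCH
  pos 3: 'b' -> MATCH
  pos 4: 'd' -> no (excluded)
  pos 5: 'c' -> no (excluded)
  pos 6: 'e' -> MATCH
  pos 7: 'a' -> MATCH
  pos 8: 'e' -> MATCH
  pos 9: 'a' -> MATCH
  pos 10: 'd' -> no (excluded)
  pos 11: 'a' -> MATCH
Total matches: 7

7


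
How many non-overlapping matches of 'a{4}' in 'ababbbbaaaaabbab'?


Pattern 'a{4}' matches exactly 4 consecutive a's (greedy, non-overlapping).
String: 'ababbbbaaaaabbab'
Scanning for runs of a's:
  Run at pos 0: 'a' (length 1) -> 0 match(es)
  Run at pos 2: 'a' (length 1) -> 0 match(es)
  Run at pos 7: 'aaaaa' (length 5) -> 1 match(es)
  Run at pos 14: 'a' (length 1) -> 0 match(es)
Matches found: ['aaaa']
Total: 1

1


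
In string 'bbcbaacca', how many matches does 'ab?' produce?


Pattern 'ab?' matches 'a' optionally followed by 'b'.
String: 'bbcbaacca'
Scanning left to right for 'a' then checking next char:
  Match 1: 'a' (a not followed by b)
  Match 2: 'a' (a not followed by b)
  Match 3: 'a' (a not followed by b)
Total matches: 3

3


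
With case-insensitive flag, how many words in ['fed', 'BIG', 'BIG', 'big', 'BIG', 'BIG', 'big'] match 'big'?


Case-insensitive matching: compare each word's lowercase form to 'big'.
  'fed' -> lower='fed' -> no
  'BIG' -> lower='big' -> MATCH
  'BIG' -> lower='big' -> MATCH
  'big' -> lower='big' -> MATCH
  'BIG' -> lower='big' -> MATCH
  'BIG' -> lower='big' -> MATCH
  'big' -> lower='big' -> MATCH
Matches: ['BIG', 'BIG', 'big', 'BIG', 'BIG', 'big']
Count: 6

6


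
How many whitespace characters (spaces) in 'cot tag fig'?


\s matches whitespace characters (spaces, tabs, etc.).
Text: 'cot tag fig'
This text has 3 words separated by spaces.
Number of spaces = number of words - 1 = 3 - 1 = 2

2


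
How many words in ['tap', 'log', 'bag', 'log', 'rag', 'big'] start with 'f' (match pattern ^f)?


Pattern ^f anchors to start of word. Check which words begin with 'f':
  'tap' -> no
  'log' -> no
  'bag' -> no
  'log' -> no
  'rag' -> no
  'big' -> no
Matching words: []
Count: 0

0


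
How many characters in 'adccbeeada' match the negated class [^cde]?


Negated class [^cde] matches any char NOT in {c, d, e}
Scanning 'adccbeeada':
  pos 0: 'a' -> MATCH
  pos 1: 'd' -> no (excluded)
  pos 2: 'c' -> no (excluded)
  pos 3: 'c' -> no (excluded)
  pos 4: 'b' -> MATCH
  pos 5: 'e' -> no (excluded)
  pos 6: 'e' -> no (excluded)
  pos 7: 'a' -> MATCH
  pos 8: 'd' -> no (excluded)
  pos 9: 'a' -> MATCH
Total matches: 4

4


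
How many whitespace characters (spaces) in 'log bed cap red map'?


\s matches whitespace characters (spaces, tabs, etc.).
Text: 'log bed cap red map'
This text has 5 words separated by spaces.
Number of spaces = number of words - 1 = 5 - 1 = 4

4


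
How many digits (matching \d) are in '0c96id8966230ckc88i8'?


\d matches any digit 0-9.
Scanning '0c96id8966230ckc88i8':
  pos 0: '0' -> DIGIT
  pos 2: '9' -> DIGIT
  pos 3: '6' -> DIGIT
  pos 6: '8' -> DIGIT
  pos 7: '9' -> DIGIT
  pos 8: '6' -> DIGIT
  pos 9: '6' -> DIGIT
  pos 10: '2' -> DIGIT
  pos 11: '3' -> DIGIT
  pos 12: '0' -> DIGIT
  pos 16: '8' -> DIGIT
  pos 17: '8' -> DIGIT
  pos 19: '8' -> DIGIT
Digits found: ['0', '9', '6', '8', '9', '6', '6', '2', '3', '0', '8', '8', '8']
Total: 13

13


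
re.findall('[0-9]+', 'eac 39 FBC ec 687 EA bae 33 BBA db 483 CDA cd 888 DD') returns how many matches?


Pattern '[0-9]+' finds one or more digits.
Text: 'eac 39 FBC ec 687 EA bae 33 BBA db 483 CDA cd 888 DD'
Scanning for matches:
  Match 1: '39'
  Match 2: '687'
  Match 3: '33'
  Match 4: '483'
  Match 5: '888'
Total matches: 5

5


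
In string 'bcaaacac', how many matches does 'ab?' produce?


Pattern 'ab?' matches 'a' optionally followed by 'b'.
String: 'bcaaacac'
Scanning left to right for 'a' then checking next char:
  Match 1: 'a' (a not followed by b)
  Match 2: 'a' (a not followed by b)
  Match 3: 'a' (a not followed by b)
  Match 4: 'a' (a not followed by b)
Total matches: 4

4


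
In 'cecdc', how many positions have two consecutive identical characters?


Looking for consecutive identical characters in 'cecdc':
  pos 0-1: 'c' vs 'e' -> different
  pos 1-2: 'e' vs 'c' -> different
  pos 2-3: 'c' vs 'd' -> different
  pos 3-4: 'd' vs 'c' -> different
Consecutive identical pairs: []
Count: 0

0


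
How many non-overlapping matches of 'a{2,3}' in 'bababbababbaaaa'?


Pattern 'a{2,3}' matches between 2 and 3 consecutive a's (greedy).
String: 'bababbababbaaaa'
Finding runs of a's and applying greedy matching:
  Run at pos 1: 'a' (length 1)
  Run at pos 3: 'a' (length 1)
  Run at pos 6: 'a' (length 1)
  Run at pos 8: 'a' (length 1)
  Run at pos 11: 'aaaa' (length 4)
Matches: ['aaa']
Count: 1

1


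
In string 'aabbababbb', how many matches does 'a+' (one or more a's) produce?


Pattern 'a+' matches one or more consecutive a's.
String: 'aabbababbb'
Scanning for runs of a:
  Match 1: 'aa' (length 2)
  Match 2: 'a' (length 1)
  Match 3: 'a' (length 1)
Total matches: 3

3


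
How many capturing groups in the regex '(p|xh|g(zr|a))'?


To count capturing groups, count each '(' that starts a group.
Pattern: '(p|xh|g(zr|a))'
Walking through the pattern:
  Position 0: '(' -> group #1
  Position 7: '(' -> group #2
Total capturing groups: 2

2


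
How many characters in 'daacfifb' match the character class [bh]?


Character class [bh] matches any of: {b, h}
Scanning string 'daacfifb' character by character:
  pos 0: 'd' -> no
  pos 1: 'a' -> no
  pos 2: 'a' -> no
  pos 3: 'c' -> no
  pos 4: 'f' -> no
  pos 5: 'i' -> no
  pos 6: 'f' -> no
  pos 7: 'b' -> MATCH
Total matches: 1

1


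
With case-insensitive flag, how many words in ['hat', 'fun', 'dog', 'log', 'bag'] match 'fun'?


Case-insensitive matching: compare each word's lowercase form to 'fun'.
  'hat' -> lower='hat' -> no
  'fun' -> lower='fun' -> MATCH
  'dog' -> lower='dog' -> no
  'log' -> lower='log' -> no
  'bag' -> lower='bag' -> no
Matches: ['fun']
Count: 1

1


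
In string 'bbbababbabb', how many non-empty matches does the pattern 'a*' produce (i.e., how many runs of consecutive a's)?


Pattern 'a*' matches zero or more a's. We want non-empty runs of consecutive a's.
String: 'bbbababbabb'
Walking through the string to find runs of a's:
  Run 1: positions 3-3 -> 'a'
  Run 2: positions 5-5 -> 'a'
  Run 3: positions 8-8 -> 'a'
Non-empty runs found: ['a', 'a', 'a']
Count: 3

3


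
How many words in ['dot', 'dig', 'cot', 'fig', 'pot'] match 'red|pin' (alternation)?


Alternation 'red|pin' matches either 'red' or 'pin'.
Checking each word:
  'dot' -> no
  'dig' -> no
  'cot' -> no
  'fig' -> no
  'pot' -> no
Matches: []
Count: 0

0


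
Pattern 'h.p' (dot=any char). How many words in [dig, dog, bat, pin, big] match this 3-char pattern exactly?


Pattern 'h.p' means: starts with 'h', any single char, ends with 'p'.
Checking each word (must be exactly 3 chars):
  'dig' (len=3): no
  'dog' (len=3): no
  'bat' (len=3): no
  'pin' (len=3): no
  'big' (len=3): no
Matching words: []
Total: 0

0


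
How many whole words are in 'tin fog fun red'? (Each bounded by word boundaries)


Word boundaries (\b) mark the start/end of each word.
Text: 'tin fog fun red'
Splitting by whitespace:
  Word 1: 'tin'
  Word 2: 'fog'
  Word 3: 'fun'
  Word 4: 'red'
Total whole words: 4

4


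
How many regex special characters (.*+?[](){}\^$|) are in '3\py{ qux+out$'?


Regex special characters are: . * + ? [ ] ( ) { } \ ^ $ |
Scanning '3\py{ qux+out$':
  pos 1: '\' -> SPECIAL
  pos 4: '{' -> SPECIAL
  pos 9: '+' -> SPECIAL
  pos 13: '$' -> SPECIAL
Special chars found: ['\\', '{', '+', '$']
Total: 4

4


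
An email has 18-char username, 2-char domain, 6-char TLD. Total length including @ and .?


An email address has format: username@domain.tld
Username length: 18
'@' character: 1
Domain length: 2
'.' character: 1
TLD length: 6
Total = 18 + 1 + 2 + 1 + 6 = 28

28


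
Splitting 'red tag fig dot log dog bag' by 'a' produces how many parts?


Splitting by 'a' breaks the string at each occurrence of the separator.
Text: 'red tag fig dot log dog bag'
Parts after split:
  Part 1: 'red t'
  Part 2: 'g fig dot log dog b'
  Part 3: 'g'
Total parts: 3

3


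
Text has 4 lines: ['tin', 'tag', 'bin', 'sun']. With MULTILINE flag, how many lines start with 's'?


With MULTILINE flag, ^ matches the start of each line.
Lines: ['tin', 'tag', 'bin', 'sun']
Checking which lines start with 's':
  Line 1: 'tin' -> no
  Line 2: 'tag' -> no
  Line 3: 'bin' -> no
  Line 4: 'sun' -> MATCH
Matching lines: ['sun']
Count: 1

1


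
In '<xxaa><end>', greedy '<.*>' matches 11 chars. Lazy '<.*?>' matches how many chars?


Greedy '<.*>' tries to match as MUCH as possible.
Lazy '<.*?>' tries to match as LITTLE as possible.

String: '<xxaa><end>'
Greedy '<.*>' starts at first '<' and extends to the LAST '>': '<xxaa><end>' (11 chars)
Lazy '<.*?>' starts at first '<' and stops at the FIRST '>': '<xxaa>' (6 chars)

6


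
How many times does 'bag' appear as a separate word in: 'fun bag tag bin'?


Scanning each word for exact match 'bag':
  Word 1: 'fun' -> no
  Word 2: 'bag' -> MATCH
  Word 3: 'tag' -> no
  Word 4: 'bin' -> no
Total matches: 1

1


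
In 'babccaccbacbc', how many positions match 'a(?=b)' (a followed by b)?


Lookahead 'a(?=b)' matches 'a' only when followed by 'b'.
String: 'babccaccbacbc'
Checking each position where char is 'a':
  pos 1: 'a' -> MATCH (next='b')
  pos 5: 'a' -> no (next='c')
  pos 9: 'a' -> no (next='c')
Matching positions: [1]
Count: 1

1


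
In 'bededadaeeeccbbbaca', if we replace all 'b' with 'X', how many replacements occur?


re.sub('b', 'X', text) replaces every occurrence of 'b' with 'X'.
Text: 'bededadaeeeccbbbaca'
Scanning for 'b':
  pos 0: 'b' -> replacement #1
  pos 13: 'b' -> replacement #2
  pos 14: 'b' -> replacement #3
  pos 15: 'b' -> replacement #4
Total replacements: 4

4


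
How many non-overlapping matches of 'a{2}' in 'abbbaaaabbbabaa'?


Pattern 'a{2}' matches exactly 2 consecutive a's (greedy, non-overlapping).
String: 'abbbaaaabbbabaa'
Scanning for runs of a's:
  Run at pos 0: 'a' (length 1) -> 0 match(es)
  Run at pos 4: 'aaaa' (length 4) -> 2 match(es)
  Run at pos 11: 'a' (length 1) -> 0 match(es)
  Run at pos 13: 'aa' (length 2) -> 1 match(es)
Matches found: ['aa', 'aa', 'aa']
Total: 3

3


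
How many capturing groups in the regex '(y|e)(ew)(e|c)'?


To count capturing groups, count each '(' that starts a group.
Pattern: '(y|e)(ew)(e|c)'
Walking through the pattern:
  Position 0: '(' -> group #1
  Position 5: '(' -> group #2
  Position 9: '(' -> group #3
Total capturing groups: 3

3


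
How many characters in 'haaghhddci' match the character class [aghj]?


Character class [aghj] matches any of: {a, g, h, j}
Scanning string 'haaghhddci' character by character:
  pos 0: 'h' -> MATCH
  pos 1: 'a' -> MATCH
  pos 2: 'a' -> MATCH
  pos 3: 'g' -> MATCH
  pos 4: 'h' -> MATCH
  pos 5: 'h' -> MATCH
  pos 6: 'd' -> no
  pos 7: 'd' -> no
  pos 8: 'c' -> no
  pos 9: 'i' -> no
Total matches: 6

6


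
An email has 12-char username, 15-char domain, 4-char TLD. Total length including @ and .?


An email address has format: username@domain.tld
Username length: 12
'@' character: 1
Domain length: 15
'.' character: 1
TLD length: 4
Total = 12 + 1 + 15 + 1 + 4 = 33

33


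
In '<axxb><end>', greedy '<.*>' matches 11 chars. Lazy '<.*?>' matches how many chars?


Greedy '<.*>' tries to match as MUCH as possible.
Lazy '<.*?>' tries to match as LITTLE as possible.

String: '<axxb><end>'
Greedy '<.*>' starts at first '<' and extends to the LAST '>': '<axxb><end>' (11 chars)
Lazy '<.*?>' starts at first '<' and stops at the FIRST '>': '<axxb>' (6 chars)

6


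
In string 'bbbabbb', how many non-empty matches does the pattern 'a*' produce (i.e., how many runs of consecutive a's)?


Pattern 'a*' matches zero or more a's. We want non-empty runs of consecutive a's.
String: 'bbbabbb'
Walking through the string to find runs of a's:
  Run 1: positions 3-3 -> 'a'
Non-empty runs found: ['a']
Count: 1

1


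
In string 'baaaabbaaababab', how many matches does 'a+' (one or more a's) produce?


Pattern 'a+' matches one or more consecutive a's.
String: 'baaaabbaaababab'
Scanning for runs of a:
  Match 1: 'aaaa' (length 4)
  Match 2: 'aaa' (length 3)
  Match 3: 'a' (length 1)
  Match 4: 'a' (length 1)
Total matches: 4

4


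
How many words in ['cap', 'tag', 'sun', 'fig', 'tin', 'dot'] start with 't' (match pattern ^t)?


Pattern ^t anchors to start of word. Check which words begin with 't':
  'cap' -> no
  'tag' -> MATCH (starts with 't')
  'sun' -> no
  'fig' -> no
  'tin' -> MATCH (starts with 't')
  'dot' -> no
Matching words: ['tag', 'tin']
Count: 2

2


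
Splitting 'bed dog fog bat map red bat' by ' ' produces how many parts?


Splitting by ' ' breaks the string at each occurrence of the separator.
Text: 'bed dog fog bat map red bat'
Parts after split:
  Part 1: 'bed'
  Part 2: 'dog'
  Part 3: 'fog'
  Part 4: 'bat'
  Part 5: 'map'
  Part 6: 'red'
  Part 7: 'bat'
Total parts: 7

7


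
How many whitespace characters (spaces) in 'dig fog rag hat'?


\s matches whitespace characters (spaces, tabs, etc.).
Text: 'dig fog rag hat'
This text has 4 words separated by spaces.
Number of spaces = number of words - 1 = 4 - 1 = 3

3


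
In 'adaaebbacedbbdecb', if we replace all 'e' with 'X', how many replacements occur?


re.sub('e', 'X', text) replaces every occurrence of 'e' with 'X'.
Text: 'adaaebbacedbbdecb'
Scanning for 'e':
  pos 4: 'e' -> replacement #1
  pos 9: 'e' -> replacement #2
  pos 14: 'e' -> replacement #3
Total replacements: 3

3


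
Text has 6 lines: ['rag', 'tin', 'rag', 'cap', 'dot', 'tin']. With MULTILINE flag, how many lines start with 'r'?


With MULTILINE flag, ^ matches the start of each line.
Lines: ['rag', 'tin', 'rag', 'cap', 'dot', 'tin']
Checking which lines start with 'r':
  Line 1: 'rag' -> MATCH
  Line 2: 'tin' -> no
  Line 3: 'rag' -> MATCH
  Line 4: 'cap' -> no
  Line 5: 'dot' -> no
  Line 6: 'tin' -> no
Matching lines: ['rag', 'rag']
Count: 2

2


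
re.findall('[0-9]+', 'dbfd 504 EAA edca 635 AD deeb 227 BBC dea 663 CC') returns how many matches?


Pattern '[0-9]+' finds one or more digits.
Text: 'dbfd 504 EAA edca 635 AD deeb 227 BBC dea 663 CC'
Scanning for matches:
  Match 1: '504'
  Match 2: '635'
  Match 3: '227'
  Match 4: '663'
Total matches: 4

4


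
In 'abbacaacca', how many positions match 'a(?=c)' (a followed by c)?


Lookahead 'a(?=c)' matches 'a' only when followed by 'c'.
String: 'abbacaacca'
Checking each position where char is 'a':
  pos 0: 'a' -> no (next='b')
  pos 3: 'a' -> MATCH (next='c')
  pos 5: 'a' -> no (next='a')
  pos 6: 'a' -> MATCH (next='c')
Matching positions: [3, 6]
Count: 2

2


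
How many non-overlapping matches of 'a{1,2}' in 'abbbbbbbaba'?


Pattern 'a{1,2}' matches between 1 and 2 consecutive a's (greedy).
String: 'abbbbbbbaba'
Finding runs of a's and applying greedy matching:
  Run at pos 0: 'a' (length 1)
  Run at pos 8: 'a' (length 1)
  Run at pos 10: 'a' (length 1)
Matches: ['a', 'a', 'a']
Count: 3

3


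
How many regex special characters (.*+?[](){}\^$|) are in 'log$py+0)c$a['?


Regex special characters are: . * + ? [ ] ( ) { } \ ^ $ |
Scanning 'log$py+0)c$a[':
  pos 3: '$' -> SPECIAL
  pos 6: '+' -> SPECIAL
  pos 8: ')' -> SPECIAL
  pos 10: '$' -> SPECIAL
  pos 12: '[' -> SPECIAL
Special chars found: ['$', '+', ')', '$', '[']
Total: 5

5


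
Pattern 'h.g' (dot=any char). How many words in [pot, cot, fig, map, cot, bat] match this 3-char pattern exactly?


Pattern 'h.g' means: starts with 'h', any single char, ends with 'g'.
Checking each word (must be exactly 3 chars):
  'pot' (len=3): no
  'cot' (len=3): no
  'fig' (len=3): no
  'map' (len=3): no
  'cot' (len=3): no
  'bat' (len=3): no
Matching words: []
Total: 0

0


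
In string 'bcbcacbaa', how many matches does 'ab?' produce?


Pattern 'ab?' matches 'a' optionally followed by 'b'.
String: 'bcbcacbaa'
Scanning left to right for 'a' then checking next char:
  Match 1: 'a' (a not followed by b)
  Match 2: 'a' (a not followed by b)
  Match 3: 'a' (a not followed by b)
Total matches: 3

3


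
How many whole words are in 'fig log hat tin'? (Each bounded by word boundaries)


Word boundaries (\b) mark the start/end of each word.
Text: 'fig log hat tin'
Splitting by whitespace:
  Word 1: 'fig'
  Word 2: 'log'
  Word 3: 'hat'
  Word 4: 'tin'
Total whole words: 4

4


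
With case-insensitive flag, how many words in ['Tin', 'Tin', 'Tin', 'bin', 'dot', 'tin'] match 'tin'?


Case-insensitive matching: compare each word's lowercase form to 'tin'.
  'Tin' -> lower='tin' -> MATCH
  'Tin' -> lower='tin' -> MATCH
  'Tin' -> lower='tin' -> MATCH
  'bin' -> lower='bin' -> no
  'dot' -> lower='dot' -> no
  'tin' -> lower='tin' -> MATCH
Matches: ['Tin', 'Tin', 'Tin', 'tin']
Count: 4

4


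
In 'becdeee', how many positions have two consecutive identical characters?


Looking for consecutive identical characters in 'becdeee':
  pos 0-1: 'b' vs 'e' -> different
  pos 1-2: 'e' vs 'c' -> different
  pos 2-3: 'c' vs 'd' -> different
  pos 3-4: 'd' vs 'e' -> different
  pos 4-5: 'e' vs 'e' -> MATCH ('ee')
  pos 5-6: 'e' vs 'e' -> MATCH ('ee')
Consecutive identical pairs: ['ee', 'ee']
Count: 2

2


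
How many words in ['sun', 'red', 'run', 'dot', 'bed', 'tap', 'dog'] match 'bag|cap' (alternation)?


Alternation 'bag|cap' matches either 'bag' or 'cap'.
Checking each word:
  'sun' -> no
  'red' -> no
  'run' -> no
  'dot' -> no
  'bed' -> no
  'tap' -> no
  'dog' -> no
Matches: []
Count: 0

0


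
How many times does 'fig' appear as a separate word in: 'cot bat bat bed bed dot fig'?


Scanning each word for exact match 'fig':
  Word 1: 'cot' -> no
  Word 2: 'bat' -> no
  Word 3: 'bat' -> no
  Word 4: 'bed' -> no
  Word 5: 'bed' -> no
  Word 6: 'dot' -> no
  Word 7: 'fig' -> MATCH
Total matches: 1

1


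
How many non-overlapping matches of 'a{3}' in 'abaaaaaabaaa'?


Pattern 'a{3}' matches exactly 3 consecutive a's (greedy, non-overlapping).
String: 'abaaaaaabaaa'
Scanning for runs of a's:
  Run at pos 0: 'a' (length 1) -> 0 match(es)
  Run at pos 2: 'aaaaaa' (length 6) -> 2 match(es)
  Run at pos 9: 'aaa' (length 3) -> 1 match(es)
Matches found: ['aaa', 'aaa', 'aaa']
Total: 3

3


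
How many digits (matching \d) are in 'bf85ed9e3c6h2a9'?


\d matches any digit 0-9.
Scanning 'bf85ed9e3c6h2a9':
  pos 2: '8' -> DIGIT
  pos 3: '5' -> DIGIT
  pos 6: '9' -> DIGIT
  pos 8: '3' -> DIGIT
  pos 10: '6' -> DIGIT
  pos 12: '2' -> DIGIT
  pos 14: '9' -> DIGIT
Digits found: ['8', '5', '9', '3', '6', '2', '9']
Total: 7

7


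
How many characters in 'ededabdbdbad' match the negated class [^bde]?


Negated class [^bde] matches any char NOT in {b, d, e}
Scanning 'ededabdbdbad':
  pos 0: 'e' -> no (excluded)
  pos 1: 'd' -> no (excluded)
  pos 2: 'e' -> no (excluded)
  pos 3: 'd' -> no (excluded)
  pos 4: 'a' -> MATCH
  pos 5: 'b' -> no (excluded)
  pos 6: 'd' -> no (excluded)
  pos 7: 'b' -> no (excluded)
  pos 8: 'd' -> no (excluded)
  pos 9: 'b' -> no (excluded)
  pos 10: 'a' -> MATCH
  pos 11: 'd' -> no (excluded)
Total matches: 2

2


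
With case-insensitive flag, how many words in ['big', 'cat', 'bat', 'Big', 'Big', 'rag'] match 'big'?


Case-insensitive matching: compare each word's lowercase form to 'big'.
  'big' -> lower='big' -> MATCH
  'cat' -> lower='cat' -> no
  'bat' -> lower='bat' -> no
  'Big' -> lower='big' -> MATCH
  'Big' -> lower='big' -> MATCH
  'rag' -> lower='rag' -> no
Matches: ['big', 'Big', 'Big']
Count: 3

3


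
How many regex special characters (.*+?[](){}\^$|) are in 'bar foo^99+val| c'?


Regex special characters are: . * + ? [ ] ( ) { } \ ^ $ |
Scanning 'bar foo^99+val| c':
  pos 7: '^' -> SPECIAL
  pos 10: '+' -> SPECIAL
  pos 14: '|' -> SPECIAL
Special chars found: ['^', '+', '|']
Total: 3

3


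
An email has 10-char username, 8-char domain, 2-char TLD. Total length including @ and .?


An email address has format: username@domain.tld
Username length: 10
'@' character: 1
Domain length: 8
'.' character: 1
TLD length: 2
Total = 10 + 1 + 8 + 1 + 2 = 22

22


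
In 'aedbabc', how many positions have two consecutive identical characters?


Looking for consecutive identical characters in 'aedbabc':
  pos 0-1: 'a' vs 'e' -> different
  pos 1-2: 'e' vs 'd' -> different
  pos 2-3: 'd' vs 'b' -> different
  pos 3-4: 'b' vs 'a' -> different
  pos 4-5: 'a' vs 'b' -> different
  pos 5-6: 'b' vs 'c' -> different
Consecutive identical pairs: []
Count: 0

0


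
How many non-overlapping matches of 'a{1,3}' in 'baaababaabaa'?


Pattern 'a{1,3}' matches between 1 and 3 consecutive a's (greedy).
String: 'baaababaabaa'
Finding runs of a's and applying greedy matching:
  Run at pos 1: 'aaa' (length 3)
  Run at pos 5: 'a' (length 1)
  Run at pos 7: 'aa' (length 2)
  Run at pos 10: 'aa' (length 2)
Matches: ['aaa', 'a', 'aa', 'aa']
Count: 4

4


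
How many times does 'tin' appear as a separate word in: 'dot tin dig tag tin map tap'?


Scanning each word for exact match 'tin':
  Word 1: 'dot' -> no
  Word 2: 'tin' -> MATCH
  Word 3: 'dig' -> no
  Word 4: 'tag' -> no
  Word 5: 'tin' -> MATCH
  Word 6: 'map' -> no
  Word 7: 'tap' -> no
Total matches: 2

2


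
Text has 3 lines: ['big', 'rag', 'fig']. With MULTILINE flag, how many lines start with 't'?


With MULTILINE flag, ^ matches the start of each line.
Lines: ['big', 'rag', 'fig']
Checking which lines start with 't':
  Line 1: 'big' -> no
  Line 2: 'rag' -> no
  Line 3: 'fig' -> no
Matching lines: []
Count: 0

0


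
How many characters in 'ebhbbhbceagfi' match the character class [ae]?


Character class [ae] matches any of: {a, e}
Scanning string 'ebhbbhbceagfi' character by character:
  pos 0: 'e' -> MATCH
  pos 1: 'b' -> no
  pos 2: 'h' -> no
  pos 3: 'b' -> no
  pos 4: 'b' -> no
  pos 5: 'h' -> no
  pos 6: 'b' -> no
  pos 7: 'c' -> no
  pos 8: 'e' -> MATCH
  pos 9: 'a' -> MATCH
  pos 10: 'g' -> no
  pos 11: 'f' -> no
  pos 12: 'i' -> no
Total matches: 3

3


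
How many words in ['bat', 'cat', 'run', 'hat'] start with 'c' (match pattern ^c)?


Pattern ^c anchors to start of word. Check which words begin with 'c':
  'bat' -> no
  'cat' -> MATCH (starts with 'c')
  'run' -> no
  'hat' -> no
Matching words: ['cat']
Count: 1

1


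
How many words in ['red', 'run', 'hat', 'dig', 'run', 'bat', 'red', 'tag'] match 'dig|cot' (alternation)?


Alternation 'dig|cot' matches either 'dig' or 'cot'.
Checking each word:
  'red' -> no
  'run' -> no
  'hat' -> no
  'dig' -> MATCH
  'run' -> no
  'bat' -> no
  'red' -> no
  'tag' -> no
Matches: ['dig']
Count: 1

1


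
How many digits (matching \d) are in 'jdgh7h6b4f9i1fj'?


\d matches any digit 0-9.
Scanning 'jdgh7h6b4f9i1fj':
  pos 4: '7' -> DIGIT
  pos 6: '6' -> DIGIT
  pos 8: '4' -> DIGIT
  pos 10: '9' -> DIGIT
  pos 12: '1' -> DIGIT
Digits found: ['7', '6', '4', '9', '1']
Total: 5

5


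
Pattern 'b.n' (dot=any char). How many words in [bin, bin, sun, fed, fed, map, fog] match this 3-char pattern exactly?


Pattern 'b.n' means: starts with 'b', any single char, ends with 'n'.
Checking each word (must be exactly 3 chars):
  'bin' (len=3): MATCH
  'bin' (len=3): MATCH
  'sun' (len=3): no
  'fed' (len=3): no
  'fed' (len=3): no
  'map' (len=3): no
  'fog' (len=3): no
Matching words: ['bin', 'bin']
Total: 2

2


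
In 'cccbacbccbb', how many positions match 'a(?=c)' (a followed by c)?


Lookahead 'a(?=c)' matches 'a' only when followed by 'c'.
String: 'cccbacbccbb'
Checking each position where char is 'a':
  pos 4: 'a' -> MATCH (next='c')
Matching positions: [4]
Count: 1

1


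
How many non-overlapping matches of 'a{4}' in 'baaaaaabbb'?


Pattern 'a{4}' matches exactly 4 consecutive a's (greedy, non-overlapping).
String: 'baaaaaabbb'
Scanning for runs of a's:
  Run at pos 1: 'aaaaaa' (length 6) -> 1 match(es)
Matches found: ['aaaa']
Total: 1

1


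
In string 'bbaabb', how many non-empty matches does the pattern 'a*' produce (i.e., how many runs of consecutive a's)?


Pattern 'a*' matches zero or more a's. We want non-empty runs of consecutive a's.
String: 'bbaabb'
Walking through the string to find runs of a's:
  Run 1: positions 2-3 -> 'aa'
Non-empty runs found: ['aa']
Count: 1

1


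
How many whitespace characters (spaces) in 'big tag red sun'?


\s matches whitespace characters (spaces, tabs, etc.).
Text: 'big tag red sun'
This text has 4 words separated by spaces.
Number of spaces = number of words - 1 = 4 - 1 = 3

3
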